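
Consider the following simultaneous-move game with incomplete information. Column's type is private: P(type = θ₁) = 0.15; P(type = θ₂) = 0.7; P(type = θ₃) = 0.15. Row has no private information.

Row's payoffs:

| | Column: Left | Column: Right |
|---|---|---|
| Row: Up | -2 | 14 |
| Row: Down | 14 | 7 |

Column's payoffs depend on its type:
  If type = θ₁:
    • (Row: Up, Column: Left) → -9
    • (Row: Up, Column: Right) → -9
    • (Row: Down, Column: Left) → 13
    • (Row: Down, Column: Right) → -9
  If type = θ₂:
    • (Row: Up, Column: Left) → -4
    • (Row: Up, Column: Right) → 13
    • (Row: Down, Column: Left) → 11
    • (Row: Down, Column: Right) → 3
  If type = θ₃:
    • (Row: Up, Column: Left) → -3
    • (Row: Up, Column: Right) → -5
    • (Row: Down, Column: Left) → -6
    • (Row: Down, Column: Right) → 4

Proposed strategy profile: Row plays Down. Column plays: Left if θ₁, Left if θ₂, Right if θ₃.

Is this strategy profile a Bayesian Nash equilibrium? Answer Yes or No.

Yes

A profile is a BNE iff every type of every player is best-responding given beliefs about the other side.
Row plays Down: E[Down] = 0.15·(14) + 0.7·(14) + 0.15·(7) = 12.95; E[Up] = 0.4. Best-responding. ✓
Column (type θ₁), facing Down: Left gives 13, Right gives -9. Proposed Left is best. ✓
Column (type θ₂), facing Down: Left gives 11, Right gives 3. Proposed Left is best. ✓
Column (type θ₃), facing Down: Left gives -6, Right gives 4. Proposed Right is best. ✓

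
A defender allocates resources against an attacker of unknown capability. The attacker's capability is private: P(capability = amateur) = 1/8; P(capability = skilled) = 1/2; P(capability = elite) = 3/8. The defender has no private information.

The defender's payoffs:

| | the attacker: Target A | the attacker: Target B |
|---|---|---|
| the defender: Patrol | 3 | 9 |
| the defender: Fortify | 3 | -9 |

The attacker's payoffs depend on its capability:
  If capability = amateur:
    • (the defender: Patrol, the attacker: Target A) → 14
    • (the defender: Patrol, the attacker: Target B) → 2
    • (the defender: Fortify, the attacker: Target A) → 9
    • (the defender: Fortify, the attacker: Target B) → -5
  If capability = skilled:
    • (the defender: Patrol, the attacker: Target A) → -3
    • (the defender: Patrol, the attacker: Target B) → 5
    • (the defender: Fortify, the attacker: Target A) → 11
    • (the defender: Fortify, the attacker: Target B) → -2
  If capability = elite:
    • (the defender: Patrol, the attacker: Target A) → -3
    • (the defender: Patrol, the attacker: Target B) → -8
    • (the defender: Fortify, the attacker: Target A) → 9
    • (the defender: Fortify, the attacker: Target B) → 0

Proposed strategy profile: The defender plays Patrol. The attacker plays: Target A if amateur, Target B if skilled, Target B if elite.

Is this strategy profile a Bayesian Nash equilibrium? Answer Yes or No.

No

The defender plays Patrol: E[Patrol] = 1/8·(3) + 1/2·(9) + 3/8·(9) = 33/4; E[Fortify] = -15/2. Best-responding. ✓
The attacker (capability amateur), facing Patrol: Target A gives 14, Target B gives 2. Proposed Target A is best. ✓
The attacker (capability skilled), facing Patrol: Target A gives -3, Target B gives 5. Proposed Target B is best. ✓
The attacker (capability elite), facing Patrol: Target A gives -3, Target B gives -8. Proposed Target B is not best — profitable deviation exists. ✗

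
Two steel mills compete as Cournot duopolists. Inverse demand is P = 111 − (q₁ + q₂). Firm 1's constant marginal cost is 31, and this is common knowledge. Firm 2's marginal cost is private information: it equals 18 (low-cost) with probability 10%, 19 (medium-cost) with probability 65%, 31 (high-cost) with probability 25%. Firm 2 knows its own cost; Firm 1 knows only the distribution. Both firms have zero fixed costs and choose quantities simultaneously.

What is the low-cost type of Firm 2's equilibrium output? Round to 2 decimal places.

34.68

Firm 2 with cost c maximizes (111 − (q₁+q₂) − c)·q₂, giving q₂(c) = (111 − c − q₁)/2.
E[c₂] = 0.1·18 + 0.65·19 + 0.25·31 = 21.9
Firm 1's FOC against E[q₂] yields q₁ = (111 − 2·31 + E[c₂])/3 = (111 − 62 + 21.9)/3 = 23.6333.
q₂(low-cost) = (111 − 18 − 23.6333)/2 = 34.6833.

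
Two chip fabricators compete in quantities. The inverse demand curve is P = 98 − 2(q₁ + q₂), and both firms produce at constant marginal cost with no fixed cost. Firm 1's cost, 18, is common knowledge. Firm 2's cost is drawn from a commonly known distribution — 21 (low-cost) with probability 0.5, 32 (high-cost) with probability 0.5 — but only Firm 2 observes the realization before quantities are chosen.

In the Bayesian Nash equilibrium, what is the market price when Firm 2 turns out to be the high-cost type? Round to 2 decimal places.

Type-c best response for Firm 2: q₂(c) = (98 − c)/4 − q₁/2.
Firm 1 maximizes expected profit; its first-order condition is 98 − 4q₁ − 2E[q₂] − 18 = 0.
Substituting E[q₂] and solving: E[c₂] = 26.5, so q₁ = (98 − 2·18 + 26.5)/6 = 14.75.
q₂(high-cost) = 9.125, so P = 98 − 2·(14.75 + 9.125) = 50.25.

50.25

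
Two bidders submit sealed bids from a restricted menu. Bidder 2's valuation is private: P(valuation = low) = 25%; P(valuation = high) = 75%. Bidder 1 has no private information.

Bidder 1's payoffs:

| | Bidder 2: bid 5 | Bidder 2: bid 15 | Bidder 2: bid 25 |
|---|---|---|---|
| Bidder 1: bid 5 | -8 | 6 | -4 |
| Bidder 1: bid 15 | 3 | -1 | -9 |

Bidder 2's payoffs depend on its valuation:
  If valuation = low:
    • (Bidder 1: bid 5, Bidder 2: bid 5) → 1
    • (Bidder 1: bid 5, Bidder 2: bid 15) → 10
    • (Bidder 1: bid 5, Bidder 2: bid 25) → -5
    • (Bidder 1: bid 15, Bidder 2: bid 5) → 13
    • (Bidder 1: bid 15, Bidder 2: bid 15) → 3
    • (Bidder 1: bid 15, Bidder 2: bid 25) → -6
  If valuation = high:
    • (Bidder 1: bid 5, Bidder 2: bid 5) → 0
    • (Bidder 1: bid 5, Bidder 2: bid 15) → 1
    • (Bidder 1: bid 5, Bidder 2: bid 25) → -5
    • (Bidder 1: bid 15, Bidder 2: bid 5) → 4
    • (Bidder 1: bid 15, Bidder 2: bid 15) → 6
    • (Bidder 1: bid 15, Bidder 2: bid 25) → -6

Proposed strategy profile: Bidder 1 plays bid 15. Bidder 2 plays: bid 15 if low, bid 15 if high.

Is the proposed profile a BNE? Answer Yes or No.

A profile is a BNE iff every type of every player is best-responding given beliefs about the other side.
Bidder 1 plays bid 15: E[bid 15] = 0.25·(-1) + 0.75·(-1) = -1; E[bid 5] = 6. Not best-responding. ✗
Bidder 2 (valuation low), facing bid 15: bid 5 gives 13, bid 15 gives 3, bid 25 gives -6. Proposed bid 15 is not best — profitable deviation exists. ✗
Bidder 2 (valuation high), facing bid 15: bid 5 gives 4, bid 15 gives 6, bid 25 gives -6. Proposed bid 15 is best. ✓

No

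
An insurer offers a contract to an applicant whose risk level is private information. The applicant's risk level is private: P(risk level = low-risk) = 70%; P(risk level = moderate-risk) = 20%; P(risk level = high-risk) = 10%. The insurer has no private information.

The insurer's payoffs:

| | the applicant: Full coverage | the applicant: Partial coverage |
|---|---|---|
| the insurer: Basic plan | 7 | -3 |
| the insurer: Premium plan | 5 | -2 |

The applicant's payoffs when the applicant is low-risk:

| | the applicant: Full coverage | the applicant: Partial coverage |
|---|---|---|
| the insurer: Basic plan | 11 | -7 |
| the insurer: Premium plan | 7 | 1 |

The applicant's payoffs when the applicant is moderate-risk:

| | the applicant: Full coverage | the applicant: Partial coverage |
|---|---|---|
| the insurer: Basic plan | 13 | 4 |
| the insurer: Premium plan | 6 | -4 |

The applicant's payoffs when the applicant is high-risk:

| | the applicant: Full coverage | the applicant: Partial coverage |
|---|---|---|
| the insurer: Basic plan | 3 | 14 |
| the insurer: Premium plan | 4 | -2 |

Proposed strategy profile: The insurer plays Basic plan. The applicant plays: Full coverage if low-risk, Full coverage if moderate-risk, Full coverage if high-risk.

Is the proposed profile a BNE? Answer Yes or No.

A profile is a BNE iff every type of every player is best-responding given beliefs about the other side.
The insurer plays Basic plan: E[Basic plan] = 0.7·(7) + 0.2·(7) + 0.1·(7) = 7; E[Premium plan] = 5. Best-responding. ✓
The applicant (risk level low-risk), facing Basic plan: Full coverage gives 11, Partial coverage gives -7. Proposed Full coverage is best. ✓
The applicant (risk level moderate-risk), facing Basic plan: Full coverage gives 13, Partial coverage gives 4. Proposed Full coverage is best. ✓
The applicant (risk level high-risk), facing Basic plan: Full coverage gives 3, Partial coverage gives 14. Proposed Full coverage is not best — profitable deviation exists. ✗

No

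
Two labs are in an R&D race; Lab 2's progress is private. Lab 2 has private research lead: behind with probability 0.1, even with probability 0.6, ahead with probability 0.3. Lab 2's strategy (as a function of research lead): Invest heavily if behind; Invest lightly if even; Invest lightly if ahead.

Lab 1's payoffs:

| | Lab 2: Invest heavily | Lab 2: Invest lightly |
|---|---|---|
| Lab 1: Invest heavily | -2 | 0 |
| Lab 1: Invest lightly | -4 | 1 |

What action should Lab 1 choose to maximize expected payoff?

Invest lightly

E[Invest heavily] = 0.1·(-2) + 0.6·(0) + 0.3·(0) = -0.2
E[Invest lightly] = 0.1·(-4) + 0.6·(1) + 0.3·(1) = 0.5
Best response: Invest lightly (0.5 is the largest).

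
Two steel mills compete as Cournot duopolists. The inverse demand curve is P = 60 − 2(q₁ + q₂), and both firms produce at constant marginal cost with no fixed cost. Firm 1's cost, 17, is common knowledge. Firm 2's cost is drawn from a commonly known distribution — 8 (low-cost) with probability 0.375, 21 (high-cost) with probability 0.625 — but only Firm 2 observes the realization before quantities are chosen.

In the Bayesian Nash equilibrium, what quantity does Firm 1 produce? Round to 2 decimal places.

7.02

Type-c best response for Firm 2: q₂(c) = (60 − c)/4 − q₁/2.
Firm 1 maximizes expected profit; its first-order condition is 60 − 4q₁ − 2E[q₂] − 17 = 0.
Substituting E[q₂] and solving: E[c₂] = 16.125, so q₁ = (60 − 2·17 + 16.125)/6 = 7.02083.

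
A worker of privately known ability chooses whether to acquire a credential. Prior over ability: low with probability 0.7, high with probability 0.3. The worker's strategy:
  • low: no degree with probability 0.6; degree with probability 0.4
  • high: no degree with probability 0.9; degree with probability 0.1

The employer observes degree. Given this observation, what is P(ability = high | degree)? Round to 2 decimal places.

Apply Bayes' rule using the sender's strategy as the likelihood.
P(degree) = 0.7·0.4 + 0.3·0.1 = 0.31
P(high | degree) = (0.3·0.1) / 0.31 = 0.03 / 0.31 = 0.0967742

0.10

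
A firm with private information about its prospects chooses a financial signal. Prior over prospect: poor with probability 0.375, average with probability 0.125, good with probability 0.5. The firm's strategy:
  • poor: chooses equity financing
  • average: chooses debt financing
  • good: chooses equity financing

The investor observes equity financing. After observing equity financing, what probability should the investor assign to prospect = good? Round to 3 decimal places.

0.571

Apply Bayes' rule using the sender's strategy as the likelihood.
P(equity financing) = 0.375·1 + 0.125·0 + 0.5·1 = 0.875
P(good | equity financing) = (0.5·1) / 0.875 = 0.5 / 0.875 = 0.571429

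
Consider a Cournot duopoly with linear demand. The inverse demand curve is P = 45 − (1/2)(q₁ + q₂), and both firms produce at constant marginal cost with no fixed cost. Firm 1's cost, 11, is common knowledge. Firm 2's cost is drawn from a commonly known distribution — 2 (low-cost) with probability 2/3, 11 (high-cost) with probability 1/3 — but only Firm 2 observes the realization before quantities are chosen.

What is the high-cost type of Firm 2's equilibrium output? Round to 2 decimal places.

Each type of Firm 2 best-responds to q₁; Firm 1 best-responds to the expected q₂ over Firm 2's types.
Firm 2 with cost c maximizes (45 − (1/2)(q₁+q₂) − c)·q₂, giving q₂(c) = (45 − c − (1/2)q₁).
E[c₂] = 2/3·2 + 1/3·11 = 5
Firm 1's FOC against E[q₂] yields q₁ = (45 − 2·11 + E[c₂])/(3/2) = (45 − 22 + 5)/(3/2) = 18.6667.
q₂(high-cost) = (45 − 11 − (1/2)·18.6667) = 24.6667.

24.67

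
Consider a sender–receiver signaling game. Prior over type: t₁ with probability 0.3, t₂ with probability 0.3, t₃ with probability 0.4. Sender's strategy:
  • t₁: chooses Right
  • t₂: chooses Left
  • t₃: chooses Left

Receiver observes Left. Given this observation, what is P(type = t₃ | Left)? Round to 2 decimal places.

0.57

P(Left) = 0.3·0 + 0.3·1 + 0.4·1 = 0.7
P(t₃ | Left) = (0.4·1) / 0.7 = 0.4 / 0.7 = 0.571429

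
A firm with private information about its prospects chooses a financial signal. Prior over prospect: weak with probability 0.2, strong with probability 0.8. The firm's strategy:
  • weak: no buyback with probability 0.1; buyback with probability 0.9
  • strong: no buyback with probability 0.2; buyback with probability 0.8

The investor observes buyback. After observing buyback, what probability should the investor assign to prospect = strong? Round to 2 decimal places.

Apply Bayes' rule using the sender's strategy as the likelihood.
P(buyback) = 0.2·0.9 + 0.8·0.8 = 0.82
P(strong | buyback) = (0.8·0.8) / 0.82 = 0.64 / 0.82 = 0.780488

0.78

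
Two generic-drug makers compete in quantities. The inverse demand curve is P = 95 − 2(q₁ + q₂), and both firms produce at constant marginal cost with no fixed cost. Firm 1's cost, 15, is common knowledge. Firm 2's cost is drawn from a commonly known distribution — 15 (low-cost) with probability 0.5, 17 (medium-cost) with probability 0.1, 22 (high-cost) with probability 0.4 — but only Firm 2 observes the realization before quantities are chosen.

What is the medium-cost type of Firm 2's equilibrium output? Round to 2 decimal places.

Each type of Firm 2 best-responds to q₁; Firm 1 best-responds to the expected q₂ over Firm 2's types.
Firm 2 with cost c maximizes (95 − 2(q₁+q₂) − c)·q₂, giving q₂(c) = (95 − c − 2q₁)/4.
E[c₂] = 0.5·15 + 0.1·17 + 0.4·22 = 18
Firm 1's FOC against E[q₂] yields q₁ = (95 − 2·15 + E[c₂])/6 = (95 − 30 + 18)/6 = 13.8333.
q₂(medium-cost) = (95 − 17 − 2·13.8333)/4 = 12.5833.

12.58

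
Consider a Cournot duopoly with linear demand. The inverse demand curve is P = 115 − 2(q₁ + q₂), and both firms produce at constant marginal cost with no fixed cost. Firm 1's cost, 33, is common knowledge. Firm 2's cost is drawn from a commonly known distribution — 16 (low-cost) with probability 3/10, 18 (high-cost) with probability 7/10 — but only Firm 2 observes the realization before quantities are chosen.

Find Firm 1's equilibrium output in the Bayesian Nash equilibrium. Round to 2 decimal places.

Firm 2 with cost c maximizes (115 − 2(q₁+q₂) − c)·q₂, giving q₂(c) = (115 − c − 2q₁)/4.
E[c₂] = 3/10·16 + 7/10·18 = 17.4
Firm 1's FOC against E[q₂] yields q₁ = (115 − 2·33 + E[c₂])/6 = (115 − 66 + 17.4)/6 = 11.0667.

11.07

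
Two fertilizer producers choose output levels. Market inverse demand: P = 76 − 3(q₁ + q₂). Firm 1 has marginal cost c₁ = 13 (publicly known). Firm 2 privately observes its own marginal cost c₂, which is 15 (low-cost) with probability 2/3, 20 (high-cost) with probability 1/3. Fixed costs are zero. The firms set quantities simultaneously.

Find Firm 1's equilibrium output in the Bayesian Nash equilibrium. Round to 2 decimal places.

7.41

Each type of Firm 2 best-responds to q₁; Firm 1 best-responds to the expected q₂ over Firm 2's types.
Firm 2 with cost c maximizes (76 − 3(q₁+q₂) − c)·q₂, giving q₂(c) = (76 − c − 3q₁)/6.
E[c₂] = 2/3·15 + 1/3·20 = 16.6667
Firm 1's FOC against E[q₂] yields q₁ = (76 − 2·13 + E[c₂])/9 = (76 − 26 + 16.6667)/9 = 7.40741.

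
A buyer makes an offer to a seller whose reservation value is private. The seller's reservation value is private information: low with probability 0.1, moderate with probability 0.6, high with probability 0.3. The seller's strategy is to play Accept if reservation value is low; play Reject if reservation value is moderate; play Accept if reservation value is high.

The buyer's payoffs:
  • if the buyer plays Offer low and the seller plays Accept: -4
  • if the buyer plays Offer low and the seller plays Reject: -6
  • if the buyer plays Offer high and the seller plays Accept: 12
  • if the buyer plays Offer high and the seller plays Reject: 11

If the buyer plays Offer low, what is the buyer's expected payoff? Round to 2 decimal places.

E[Offer low] = 0.1·(-4) + 0.6·(-6) + 0.3·(-4) = (-0.4) + (-3.6) + (-1.2) = -5.2

-5.20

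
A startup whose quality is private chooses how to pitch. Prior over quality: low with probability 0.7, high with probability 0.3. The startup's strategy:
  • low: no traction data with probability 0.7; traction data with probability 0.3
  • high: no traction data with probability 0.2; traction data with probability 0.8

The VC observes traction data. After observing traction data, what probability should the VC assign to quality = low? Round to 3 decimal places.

0.467

P(traction data) = 0.7·0.3 + 0.3·0.8 = 0.45
P(low | traction data) = (0.7·0.3) / 0.45 = 0.21 / 0.45 = 0.466667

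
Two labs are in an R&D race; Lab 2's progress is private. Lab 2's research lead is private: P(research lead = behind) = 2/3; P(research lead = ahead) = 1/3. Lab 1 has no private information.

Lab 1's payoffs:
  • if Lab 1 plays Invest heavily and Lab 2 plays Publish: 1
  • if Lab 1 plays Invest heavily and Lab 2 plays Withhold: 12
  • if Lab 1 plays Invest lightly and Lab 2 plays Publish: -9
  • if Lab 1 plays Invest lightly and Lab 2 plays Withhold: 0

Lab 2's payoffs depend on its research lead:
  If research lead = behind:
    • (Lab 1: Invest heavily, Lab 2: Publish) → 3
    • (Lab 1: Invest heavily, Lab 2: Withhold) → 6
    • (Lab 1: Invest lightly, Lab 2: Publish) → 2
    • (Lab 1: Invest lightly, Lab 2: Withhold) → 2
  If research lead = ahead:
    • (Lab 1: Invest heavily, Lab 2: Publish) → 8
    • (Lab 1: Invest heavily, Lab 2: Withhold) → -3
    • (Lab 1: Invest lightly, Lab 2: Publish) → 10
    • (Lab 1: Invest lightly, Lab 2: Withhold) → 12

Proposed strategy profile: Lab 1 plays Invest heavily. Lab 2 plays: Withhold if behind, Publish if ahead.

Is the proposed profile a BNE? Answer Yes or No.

Yes

A profile is a BNE iff every type of every player is best-responding given beliefs about the other side.
Lab 1 plays Invest heavily: E[Invest heavily] = 2/3·(12) + 1/3·(1) = 25/3; E[Invest lightly] = -3. Best-responding. ✓
Lab 2 (research lead behind), facing Invest heavily: Publish gives 3, Withhold gives 6. Proposed Withhold is best. ✓
Lab 2 (research lead ahead), facing Invest heavily: Publish gives 8, Withhold gives -3. Proposed Publish is best. ✓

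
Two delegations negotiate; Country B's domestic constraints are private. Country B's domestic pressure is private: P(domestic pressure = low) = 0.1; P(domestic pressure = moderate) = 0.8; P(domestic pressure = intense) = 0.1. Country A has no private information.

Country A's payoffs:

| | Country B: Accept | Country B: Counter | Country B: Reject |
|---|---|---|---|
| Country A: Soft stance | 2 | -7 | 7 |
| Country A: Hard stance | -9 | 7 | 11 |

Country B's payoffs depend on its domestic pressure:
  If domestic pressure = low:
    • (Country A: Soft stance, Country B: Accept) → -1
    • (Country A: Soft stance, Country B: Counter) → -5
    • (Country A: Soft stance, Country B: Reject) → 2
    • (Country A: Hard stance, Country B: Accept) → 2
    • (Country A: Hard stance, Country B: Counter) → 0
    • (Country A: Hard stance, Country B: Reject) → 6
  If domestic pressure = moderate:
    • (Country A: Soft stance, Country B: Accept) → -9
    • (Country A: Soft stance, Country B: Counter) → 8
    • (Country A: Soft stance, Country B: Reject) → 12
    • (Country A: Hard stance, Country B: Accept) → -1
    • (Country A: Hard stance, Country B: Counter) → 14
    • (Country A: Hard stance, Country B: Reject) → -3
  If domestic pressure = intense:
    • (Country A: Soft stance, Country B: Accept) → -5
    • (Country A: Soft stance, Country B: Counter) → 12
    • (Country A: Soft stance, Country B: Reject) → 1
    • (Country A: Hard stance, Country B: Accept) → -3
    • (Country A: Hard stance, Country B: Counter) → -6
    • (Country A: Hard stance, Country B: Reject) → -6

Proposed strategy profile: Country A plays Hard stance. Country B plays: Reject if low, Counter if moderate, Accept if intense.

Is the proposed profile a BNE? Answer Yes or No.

Country A plays Hard stance: E[Hard stance] = 0.1·(11) + 0.8·(7) + 0.1·(-9) = 5.8; E[Soft stance] = -4.7. Best-responding. ✓
Country B (domestic pressure low), facing Hard stance: Accept gives 2, Counter gives 0, Reject gives 6. Proposed Reject is best. ✓
Country B (domestic pressure moderate), facing Hard stance: Accept gives -1, Counter gives 14, Reject gives -3. Proposed Counter is best. ✓
Country B (domestic pressure intense), facing Hard stance: Accept gives -3, Counter gives -6, Reject gives -6. Proposed Accept is best. ✓

Yes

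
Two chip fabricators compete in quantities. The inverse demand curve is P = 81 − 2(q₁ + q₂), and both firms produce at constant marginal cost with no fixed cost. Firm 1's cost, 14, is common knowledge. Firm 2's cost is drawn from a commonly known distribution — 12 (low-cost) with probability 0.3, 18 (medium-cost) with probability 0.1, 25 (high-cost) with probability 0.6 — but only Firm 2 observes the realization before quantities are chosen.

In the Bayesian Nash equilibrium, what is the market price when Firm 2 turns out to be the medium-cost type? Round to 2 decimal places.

Firm 2 with cost c maximizes (81 − 2(q₁+q₂) − c)·q₂, giving q₂(c) = (81 − c − 2q₁)/4.
E[c₂] = 0.3·12 + 0.1·18 + 0.6·25 = 20.4
Firm 1's FOC against E[q₂] yields q₁ = (81 − 2·14 + E[c₂])/6 = (81 − 28 + 20.4)/6 = 12.2333.
q₂(medium-cost) = 9.63333, so P = 81 − 2·(12.2333 + 9.63333) = 37.2667.

37.27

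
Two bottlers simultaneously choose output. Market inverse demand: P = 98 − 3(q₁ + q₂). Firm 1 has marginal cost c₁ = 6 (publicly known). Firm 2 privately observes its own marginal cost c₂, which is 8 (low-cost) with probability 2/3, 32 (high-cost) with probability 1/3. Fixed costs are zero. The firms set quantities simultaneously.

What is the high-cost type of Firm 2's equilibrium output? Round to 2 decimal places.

5.33

Each type of Firm 2 best-responds to q₁; Firm 1 best-responds to the expected q₂ over Firm 2's types.
Firm 2 with cost c maximizes (98 − 3(q₁+q₂) − c)·q₂, giving q₂(c) = (98 − c − 3q₁)/6.
E[c₂] = 2/3·8 + 1/3·32 = 16
Firm 1's FOC against E[q₂] yields q₁ = (98 − 2·6 + E[c₂])/9 = (98 − 12 + 16)/9 = 11.3333.
q₂(high-cost) = (98 − 32 − 3·11.3333)/6 = 5.33333.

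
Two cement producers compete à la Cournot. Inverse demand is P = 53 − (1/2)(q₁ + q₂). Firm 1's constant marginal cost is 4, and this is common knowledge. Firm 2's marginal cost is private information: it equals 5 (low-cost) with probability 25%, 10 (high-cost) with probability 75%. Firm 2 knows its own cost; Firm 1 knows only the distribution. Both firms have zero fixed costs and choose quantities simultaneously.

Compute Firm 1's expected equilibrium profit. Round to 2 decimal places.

642.01

Type-c best response for Firm 2: q₂(c) = (53 − c) − q₁/2.
Firm 1 maximizes expected profit; its first-order condition is 53 − q₁ − (1/2)E[q₂] − 4 = 0.
Substituting E[q₂] and solving: E[c₂] = 8.75, so q₁ = (53 − 2·4 + 8.75)/(3/2) = 35.8333.
E[P] = 53 − (1/2)·(q₁ + E[q₂]) = 21.9167; Firm 1's expected profit = (E[P] − 4)·q₁ = (21.9167 − 4)·35.8333 = 642.014.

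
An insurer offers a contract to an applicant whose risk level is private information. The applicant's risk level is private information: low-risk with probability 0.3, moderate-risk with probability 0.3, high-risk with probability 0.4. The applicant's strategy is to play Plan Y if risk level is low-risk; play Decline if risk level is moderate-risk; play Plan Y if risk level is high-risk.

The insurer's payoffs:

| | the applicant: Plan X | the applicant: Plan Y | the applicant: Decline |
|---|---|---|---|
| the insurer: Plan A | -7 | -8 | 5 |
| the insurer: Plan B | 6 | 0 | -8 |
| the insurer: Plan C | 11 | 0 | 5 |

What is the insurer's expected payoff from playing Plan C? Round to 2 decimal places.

E[Plan C] = 0.3·0 + 0.3·5 + 0.4·0 = 0 + 1.5 + 0 = 1.5

1.50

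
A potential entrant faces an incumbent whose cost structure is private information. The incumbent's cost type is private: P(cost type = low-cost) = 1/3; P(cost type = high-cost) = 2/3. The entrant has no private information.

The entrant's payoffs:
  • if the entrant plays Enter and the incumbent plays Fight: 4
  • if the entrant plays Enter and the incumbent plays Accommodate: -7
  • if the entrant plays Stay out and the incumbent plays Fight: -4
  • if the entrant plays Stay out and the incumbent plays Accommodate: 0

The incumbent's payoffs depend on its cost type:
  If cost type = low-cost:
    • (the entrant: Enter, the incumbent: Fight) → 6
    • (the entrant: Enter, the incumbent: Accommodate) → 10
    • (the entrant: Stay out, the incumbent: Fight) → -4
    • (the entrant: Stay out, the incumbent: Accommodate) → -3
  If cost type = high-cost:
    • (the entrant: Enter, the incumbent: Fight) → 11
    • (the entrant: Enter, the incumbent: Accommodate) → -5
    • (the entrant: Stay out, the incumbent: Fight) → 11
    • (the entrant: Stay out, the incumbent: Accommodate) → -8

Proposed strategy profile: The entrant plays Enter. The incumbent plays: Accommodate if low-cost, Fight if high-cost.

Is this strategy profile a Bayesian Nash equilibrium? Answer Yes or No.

A profile is a BNE iff every type of every player is best-responding given beliefs about the other side.
The entrant plays Enter: E[Enter] = 1/3·(-7) + 2/3·(4) = 1/3; E[Stay out] = -8/3. Best-responding. ✓
The incumbent (cost type low-cost), facing Enter: Fight gives 6, Accommodate gives 10. Proposed Accommodate is best. ✓
The incumbent (cost type high-cost), facing Enter: Fight gives 11, Accommodate gives -5. Proposed Fight is best. ✓

Yes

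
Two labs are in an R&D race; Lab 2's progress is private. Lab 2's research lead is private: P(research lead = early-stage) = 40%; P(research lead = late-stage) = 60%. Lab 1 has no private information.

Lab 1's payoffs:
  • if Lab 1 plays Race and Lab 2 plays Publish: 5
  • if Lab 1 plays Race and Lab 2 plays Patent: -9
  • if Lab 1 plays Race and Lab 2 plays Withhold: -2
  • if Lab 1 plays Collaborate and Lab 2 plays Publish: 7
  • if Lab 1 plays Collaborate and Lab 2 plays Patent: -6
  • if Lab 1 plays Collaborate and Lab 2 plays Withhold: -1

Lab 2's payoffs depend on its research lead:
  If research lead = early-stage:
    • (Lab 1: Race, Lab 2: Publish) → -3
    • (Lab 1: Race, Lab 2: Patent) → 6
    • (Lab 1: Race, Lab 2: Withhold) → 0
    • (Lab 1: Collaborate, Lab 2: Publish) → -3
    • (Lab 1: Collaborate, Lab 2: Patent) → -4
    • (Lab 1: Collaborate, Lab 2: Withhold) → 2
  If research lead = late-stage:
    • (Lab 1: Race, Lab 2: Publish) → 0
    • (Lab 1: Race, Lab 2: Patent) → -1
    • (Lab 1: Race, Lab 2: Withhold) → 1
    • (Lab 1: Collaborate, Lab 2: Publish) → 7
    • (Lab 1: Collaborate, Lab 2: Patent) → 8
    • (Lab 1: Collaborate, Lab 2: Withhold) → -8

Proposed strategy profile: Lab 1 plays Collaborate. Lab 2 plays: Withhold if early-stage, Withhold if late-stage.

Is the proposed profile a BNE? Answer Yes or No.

Lab 1 plays Collaborate: E[Collaborate] = 0.4·(-1) + 0.6·(-1) = -1; E[Race] = -2. Best-responding. ✓
Lab 2 (research lead early-stage), facing Collaborate: Publish gives -3, Patent gives -4, Withhold gives 2. Proposed Withhold is best. ✓
Lab 2 (research lead late-stage), facing Collaborate: Publish gives 7, Patent gives 8, Withhold gives -8. Proposed Withhold is not best — profitable deviation exists. ✗

No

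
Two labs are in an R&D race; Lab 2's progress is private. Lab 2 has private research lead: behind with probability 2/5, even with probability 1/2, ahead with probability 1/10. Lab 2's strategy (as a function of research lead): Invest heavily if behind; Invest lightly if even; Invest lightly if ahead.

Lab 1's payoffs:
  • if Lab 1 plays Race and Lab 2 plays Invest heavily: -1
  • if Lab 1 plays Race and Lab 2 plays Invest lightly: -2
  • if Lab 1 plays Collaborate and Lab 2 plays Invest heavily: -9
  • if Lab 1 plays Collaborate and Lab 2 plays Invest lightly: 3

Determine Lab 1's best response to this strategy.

E[Race] = 2/5·(-1) + 1/2·(-2) + 1/10·(-2) = -8/5
E[Collaborate] = 2/5·(-9) + 1/2·(3) + 1/10·(3) = -9/5
Best response: Race (-8/5 is the largest).

Race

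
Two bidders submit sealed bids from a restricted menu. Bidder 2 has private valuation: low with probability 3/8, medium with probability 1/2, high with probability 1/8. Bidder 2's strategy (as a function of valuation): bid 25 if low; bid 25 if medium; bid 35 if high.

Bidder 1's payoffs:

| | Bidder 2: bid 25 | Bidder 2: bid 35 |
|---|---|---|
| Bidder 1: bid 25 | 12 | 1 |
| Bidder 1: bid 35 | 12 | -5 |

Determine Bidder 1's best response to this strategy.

bid 25

E[bid 25] = 3/8·(12) + 1/2·(12) + 1/8·(1) = 85/8
E[bid 35] = 3/8·(12) + 1/2·(12) + 1/8·(-5) = 79/8
Best response: bid 25 (85/8 is the largest).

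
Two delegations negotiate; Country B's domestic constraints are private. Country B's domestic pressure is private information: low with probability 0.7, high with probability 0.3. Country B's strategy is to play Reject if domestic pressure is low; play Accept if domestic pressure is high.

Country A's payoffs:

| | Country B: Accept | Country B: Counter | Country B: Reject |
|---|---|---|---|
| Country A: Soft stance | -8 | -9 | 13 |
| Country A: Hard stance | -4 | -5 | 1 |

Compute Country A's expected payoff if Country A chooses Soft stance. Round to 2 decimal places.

Take the expectation over Country B's domestic pressure, weighting each type's action by its prior probability.
E[Soft stance] = 0.7·13 + 0.3·(-8) = 9.1 + (-2.4) = 6.7

6.70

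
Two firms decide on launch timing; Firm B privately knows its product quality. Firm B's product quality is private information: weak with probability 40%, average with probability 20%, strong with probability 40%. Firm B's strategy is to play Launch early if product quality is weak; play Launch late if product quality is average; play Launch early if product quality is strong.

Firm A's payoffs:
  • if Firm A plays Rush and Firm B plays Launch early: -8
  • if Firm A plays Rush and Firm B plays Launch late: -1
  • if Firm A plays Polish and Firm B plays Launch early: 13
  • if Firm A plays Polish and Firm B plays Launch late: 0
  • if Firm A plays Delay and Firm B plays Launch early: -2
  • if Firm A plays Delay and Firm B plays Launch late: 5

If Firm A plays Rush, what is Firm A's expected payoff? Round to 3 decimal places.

E[Rush] = 0.4·(-8) + 0.2·(-1) + 0.4·(-8) = (-3.2) + (-0.2) + (-3.2) = -6.6

-6.600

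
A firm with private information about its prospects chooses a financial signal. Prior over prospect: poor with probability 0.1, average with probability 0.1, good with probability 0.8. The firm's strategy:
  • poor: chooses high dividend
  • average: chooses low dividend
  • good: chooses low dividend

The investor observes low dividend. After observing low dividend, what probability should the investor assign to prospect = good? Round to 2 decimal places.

P(low dividend) = 0.1·0 + 0.1·1 + 0.8·1 = 0.9
P(good | low dividend) = (0.8·1) / 0.9 = 0.8 / 0.9 = 0.888889

0.89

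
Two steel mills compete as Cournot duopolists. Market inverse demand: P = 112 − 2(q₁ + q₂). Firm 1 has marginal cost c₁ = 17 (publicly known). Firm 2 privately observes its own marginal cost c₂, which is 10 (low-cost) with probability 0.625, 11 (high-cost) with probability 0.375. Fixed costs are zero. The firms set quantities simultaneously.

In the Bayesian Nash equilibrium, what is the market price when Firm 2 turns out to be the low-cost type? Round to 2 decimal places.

46.27

Firm 2 with cost c maximizes (112 − 2(q₁+q₂) − c)·q₂, giving q₂(c) = (112 − c − 2q₁)/4.
E[c₂] = 0.625·10 + 0.375·11 = 10.375
Firm 1's FOC against E[q₂] yields q₁ = (112 − 2·17 + E[c₂])/6 = (112 − 34 + 10.375)/6 = 14.7292.
q₂(low-cost) = 18.1354, so P = 112 − 2·(14.7292 + 18.1354) = 46.2708.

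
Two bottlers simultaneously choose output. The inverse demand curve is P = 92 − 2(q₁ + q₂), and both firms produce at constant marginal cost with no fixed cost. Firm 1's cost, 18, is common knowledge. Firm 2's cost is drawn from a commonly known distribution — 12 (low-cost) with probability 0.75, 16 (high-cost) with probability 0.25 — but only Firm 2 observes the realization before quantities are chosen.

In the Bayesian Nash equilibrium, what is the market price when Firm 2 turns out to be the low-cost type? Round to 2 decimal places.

Firm 2 with cost c maximizes (92 − 2(q₁+q₂) − c)·q₂, giving q₂(c) = (92 − c − 2q₁)/4.
E[c₂] = 0.75·12 + 0.25·16 = 13
Firm 1's FOC against E[q₂] yields q₁ = (92 − 2·18 + E[c₂])/6 = (92 − 36 + 13)/6 = 11.5.
q₂(low-cost) = 14.25, so P = 92 − 2·(11.5 + 14.25) = 40.5.

40.50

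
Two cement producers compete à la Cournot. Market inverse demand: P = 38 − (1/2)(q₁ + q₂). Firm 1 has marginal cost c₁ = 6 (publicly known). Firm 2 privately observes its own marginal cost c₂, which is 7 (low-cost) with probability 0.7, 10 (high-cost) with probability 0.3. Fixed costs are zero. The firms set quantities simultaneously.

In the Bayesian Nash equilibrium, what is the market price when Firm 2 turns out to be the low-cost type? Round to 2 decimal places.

Type-c best response for Firm 2: q₂(c) = (38 − c) − q₁/2.
Firm 1 maximizes expected profit; its first-order condition is 38 − q₁ − (1/2)E[q₂] − 6 = 0.
Substituting E[q₂] and solving: E[c₂] = 7.9, so q₁ = (38 − 2·6 + 7.9)/(3/2) = 22.6.
q₂(low-cost) = 19.7, so P = 38 − (1/2)·(22.6 + 19.7) = 16.85.

16.85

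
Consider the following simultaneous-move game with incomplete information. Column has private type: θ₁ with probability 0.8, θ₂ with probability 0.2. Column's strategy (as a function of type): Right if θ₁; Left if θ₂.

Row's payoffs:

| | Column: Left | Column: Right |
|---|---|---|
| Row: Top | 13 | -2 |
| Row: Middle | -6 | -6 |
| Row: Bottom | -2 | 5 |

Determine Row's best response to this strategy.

E[Top] = 0.8·(-2) + 0.2·(13) = 1
E[Middle] = 0.8·(-6) + 0.2·(-6) = -6
E[Bottom] = 0.8·(5) + 0.2·(-2) = 3.6
Best response: Bottom (3.6 is the largest).

Bottom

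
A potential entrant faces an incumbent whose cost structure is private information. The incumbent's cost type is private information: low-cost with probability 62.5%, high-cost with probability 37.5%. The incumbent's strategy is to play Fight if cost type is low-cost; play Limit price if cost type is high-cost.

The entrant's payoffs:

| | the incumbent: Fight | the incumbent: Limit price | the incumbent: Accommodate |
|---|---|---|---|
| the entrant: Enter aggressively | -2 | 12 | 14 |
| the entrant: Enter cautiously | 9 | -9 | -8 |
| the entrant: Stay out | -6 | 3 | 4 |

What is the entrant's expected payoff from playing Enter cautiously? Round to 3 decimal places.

2.250

E[Enter cautiously] = 0.625·9 + 0.375·(-9) = 5.625 + (-3.375) = 2.25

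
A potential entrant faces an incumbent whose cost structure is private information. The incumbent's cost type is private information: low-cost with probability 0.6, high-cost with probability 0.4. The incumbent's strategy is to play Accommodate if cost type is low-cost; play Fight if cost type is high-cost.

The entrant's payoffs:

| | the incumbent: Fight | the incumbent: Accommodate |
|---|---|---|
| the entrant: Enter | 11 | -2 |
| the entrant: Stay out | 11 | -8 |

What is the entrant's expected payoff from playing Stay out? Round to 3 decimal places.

E[Stay out] = 0.6·(-8) + 0.4·11 = (-4.8) + 4.4 = -0.4

-0.400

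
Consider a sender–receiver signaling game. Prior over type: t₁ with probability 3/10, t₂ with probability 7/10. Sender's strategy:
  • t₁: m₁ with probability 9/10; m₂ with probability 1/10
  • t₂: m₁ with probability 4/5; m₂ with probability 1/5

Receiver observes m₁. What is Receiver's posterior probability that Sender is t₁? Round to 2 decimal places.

0.33

Apply Bayes' rule using the sender's strategy as the likelihood.
P(m₁) = (3/10)·(9/10) + (7/10)·(4/5) = 83/100
P(t₁ | m₁) = ((3/10)·(9/10)) / (83/100) = (27/100) / (83/100) = 27/83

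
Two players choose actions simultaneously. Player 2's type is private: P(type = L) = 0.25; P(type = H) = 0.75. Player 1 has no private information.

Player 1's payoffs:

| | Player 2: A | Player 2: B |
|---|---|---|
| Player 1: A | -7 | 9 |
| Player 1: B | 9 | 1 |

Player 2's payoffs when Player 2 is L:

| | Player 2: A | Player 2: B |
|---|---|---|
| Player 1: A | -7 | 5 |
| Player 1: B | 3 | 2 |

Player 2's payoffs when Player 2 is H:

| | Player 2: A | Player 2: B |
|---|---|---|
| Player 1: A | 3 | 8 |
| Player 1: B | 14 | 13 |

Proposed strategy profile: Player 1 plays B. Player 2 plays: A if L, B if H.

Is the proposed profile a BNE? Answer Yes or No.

No

Player 1 plays B: E[B] = 0.25·(9) + 0.75·(1) = 3; E[A] = 5. Not best-responding. ✗
Player 2 (type L), facing B: A gives 3, B gives 2. Proposed A is best. ✓
Player 2 (type H), facing B: A gives 14, B gives 13. Proposed B is not best — profitable deviation exists. ✗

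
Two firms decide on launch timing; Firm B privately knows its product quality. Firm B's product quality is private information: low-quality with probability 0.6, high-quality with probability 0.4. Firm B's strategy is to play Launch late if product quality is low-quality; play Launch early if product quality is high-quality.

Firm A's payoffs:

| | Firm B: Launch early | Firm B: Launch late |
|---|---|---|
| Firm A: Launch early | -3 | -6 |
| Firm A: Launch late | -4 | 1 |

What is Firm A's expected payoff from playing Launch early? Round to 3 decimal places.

-4.800

E[Launch early] = 0.6·(-6) + 0.4·(-3) = (-3.6) + (-1.2) = -4.8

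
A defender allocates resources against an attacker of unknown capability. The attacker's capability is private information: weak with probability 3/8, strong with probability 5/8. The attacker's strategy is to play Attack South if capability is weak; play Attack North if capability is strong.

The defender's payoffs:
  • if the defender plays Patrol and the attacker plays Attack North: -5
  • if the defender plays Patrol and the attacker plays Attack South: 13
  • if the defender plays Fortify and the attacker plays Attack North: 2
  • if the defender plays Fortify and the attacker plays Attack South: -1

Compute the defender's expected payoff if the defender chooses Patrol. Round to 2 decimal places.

E[Patrol] = 3/8·13 + 5/8·(-5) = 39/8 + (-25/8) = 7/4

1.75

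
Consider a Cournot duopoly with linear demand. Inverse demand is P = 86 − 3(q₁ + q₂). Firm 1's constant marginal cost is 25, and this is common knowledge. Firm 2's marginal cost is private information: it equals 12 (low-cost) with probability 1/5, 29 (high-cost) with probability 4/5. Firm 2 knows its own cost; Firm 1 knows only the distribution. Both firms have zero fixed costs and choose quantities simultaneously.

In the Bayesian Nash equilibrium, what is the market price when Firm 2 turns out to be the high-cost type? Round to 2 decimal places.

Firm 2 with cost c maximizes (86 − 3(q₁+q₂) − c)·q₂, giving q₂(c) = (86 − c − 3q₁)/6.
E[c₂] = 1/5·12 + 4/5·29 = 25.6
Firm 1's FOC against E[q₂] yields q₁ = (86 − 2·25 + E[c₂])/9 = (86 − 50 + 25.6)/9 = 6.84444.
q₂(high-cost) = 6.07778, so P = 86 − 3·(6.84444 + 6.07778) = 47.2333.

47.23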